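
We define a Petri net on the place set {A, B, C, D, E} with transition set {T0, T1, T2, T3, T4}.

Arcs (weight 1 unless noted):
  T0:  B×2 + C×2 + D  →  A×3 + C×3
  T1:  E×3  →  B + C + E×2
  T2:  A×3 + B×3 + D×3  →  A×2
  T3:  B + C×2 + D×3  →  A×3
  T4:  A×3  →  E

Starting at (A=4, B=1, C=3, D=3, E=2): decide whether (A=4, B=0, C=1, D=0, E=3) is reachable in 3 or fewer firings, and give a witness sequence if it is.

step 1: fire T3:  (A=4, B=1, C=3, D=3, E=2) → (A=7, B=0, C=1, D=0, E=2)
step 2: fire T4:  (A=7, B=0, C=1, D=0, E=2) → (A=4, B=0, C=1, D=0, E=3)

YES — reachable via ⟨T3, T4⟩ (2 firings)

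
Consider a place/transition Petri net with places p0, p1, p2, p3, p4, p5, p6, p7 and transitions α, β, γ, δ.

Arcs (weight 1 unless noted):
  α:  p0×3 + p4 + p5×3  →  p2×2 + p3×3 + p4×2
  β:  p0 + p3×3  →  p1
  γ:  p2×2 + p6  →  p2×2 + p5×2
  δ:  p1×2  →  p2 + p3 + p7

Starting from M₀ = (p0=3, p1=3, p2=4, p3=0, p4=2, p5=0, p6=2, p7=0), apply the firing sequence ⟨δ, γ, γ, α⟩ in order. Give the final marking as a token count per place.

(p0=0, p1=1, p2=7, p3=4, p4=3, p5=1, p6=0, p7=1)

step 1: fire δ:  (p0=3, p1=3, p2=4, p3=0, p4=2, p5=0, p6=2, p7=0) → (p0=3, p1=1, p2=5, p3=1, p4=2, p5=0, p6=2, p7=1)
step 2: fire γ:  (p0=3, p1=1, p2=5, p3=1, p4=2, p5=0, p6=2, p7=1) → (p0=3, p1=1, p2=5, p3=1, p4=2, p5=2, p6=1, p7=1)
step 3: fire γ:  (p0=3, p1=1, p2=5, p3=1, p4=2, p5=2, p6=1, p7=1) → (p0=3, p1=1, p2=5, p3=1, p4=2, p5=4, p6=0, p7=1)
step 4: fire α:  (p0=3, p1=1, p2=5, p3=1, p4=2, p5=4, p6=0, p7=1) → (p0=0, p1=1, p2=7, p3=4, p4=3, p5=1, p6=0, p7=1)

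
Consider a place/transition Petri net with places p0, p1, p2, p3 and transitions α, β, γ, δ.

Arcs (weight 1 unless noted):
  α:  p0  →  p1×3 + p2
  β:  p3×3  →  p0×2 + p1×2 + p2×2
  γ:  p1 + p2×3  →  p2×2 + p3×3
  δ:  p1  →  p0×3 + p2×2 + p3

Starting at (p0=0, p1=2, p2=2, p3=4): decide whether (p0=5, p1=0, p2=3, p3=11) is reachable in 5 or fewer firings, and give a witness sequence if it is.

step 1: fire β:  (p0=0, p1=2, p2=2, p3=4) → (p0=2, p1=4, p2=4, p3=1)
step 2: fire γ:  (p0=2, p1=4, p2=4, p3=1) → (p0=2, p1=3, p2=3, p3=4)
step 3: fire γ:  (p0=2, p1=3, p2=3, p3=4) → (p0=2, p1=2, p2=2, p3=7)
step 4: fire δ:  (p0=2, p1=2, p2=2, p3=7) → (p0=5, p1=1, p2=4, p3=8)
step 5: fire γ:  (p0=5, p1=1, p2=4, p3=8) → (p0=5, p1=0, p2=3, p3=11)

YES — reachable via ⟨β, γ, γ, δ, γ⟩ (5 firings)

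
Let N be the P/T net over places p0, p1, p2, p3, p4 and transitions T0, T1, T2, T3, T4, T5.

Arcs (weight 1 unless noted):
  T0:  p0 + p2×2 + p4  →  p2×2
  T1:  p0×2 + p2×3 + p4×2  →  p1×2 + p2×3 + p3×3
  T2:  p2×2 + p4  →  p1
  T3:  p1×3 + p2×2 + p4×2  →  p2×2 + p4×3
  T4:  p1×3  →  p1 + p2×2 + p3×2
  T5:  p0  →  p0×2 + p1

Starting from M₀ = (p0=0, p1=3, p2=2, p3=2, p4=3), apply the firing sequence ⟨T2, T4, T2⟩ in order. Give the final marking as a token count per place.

(p0=0, p1=3, p2=0, p3=4, p4=1)

step 1: fire T2:  (p0=0, p1=3, p2=2, p3=2, p4=3) → (p0=0, p1=4, p2=0, p3=2, p4=2)
step 2: fire T4:  (p0=0, p1=4, p2=0, p3=2, p4=2) → (p0=0, p1=2, p2=2, p3=4, p4=2)
step 3: fire T2:  (p0=0, p1=2, p2=2, p3=4, p4=2) → (p0=0, p1=3, p2=0, p3=4, p4=1)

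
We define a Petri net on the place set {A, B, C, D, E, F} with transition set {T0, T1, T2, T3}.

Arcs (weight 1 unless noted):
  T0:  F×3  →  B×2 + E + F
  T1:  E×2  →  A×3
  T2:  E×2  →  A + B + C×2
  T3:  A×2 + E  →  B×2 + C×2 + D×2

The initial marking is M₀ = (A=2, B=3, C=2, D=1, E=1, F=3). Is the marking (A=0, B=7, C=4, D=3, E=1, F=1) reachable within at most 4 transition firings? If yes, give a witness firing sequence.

step 1: fire T0:  (A=2, B=3, C=2, D=1, E=1, F=3) → (A=2, B=5, C=2, D=1, E=2, F=1)
step 2: fire T3:  (A=2, B=5, C=2, D=1, E=2, F=1) → (A=0, B=7, C=4, D=3, E=1, F=1)

YES — reachable via ⟨T0, T3⟩ (2 firings)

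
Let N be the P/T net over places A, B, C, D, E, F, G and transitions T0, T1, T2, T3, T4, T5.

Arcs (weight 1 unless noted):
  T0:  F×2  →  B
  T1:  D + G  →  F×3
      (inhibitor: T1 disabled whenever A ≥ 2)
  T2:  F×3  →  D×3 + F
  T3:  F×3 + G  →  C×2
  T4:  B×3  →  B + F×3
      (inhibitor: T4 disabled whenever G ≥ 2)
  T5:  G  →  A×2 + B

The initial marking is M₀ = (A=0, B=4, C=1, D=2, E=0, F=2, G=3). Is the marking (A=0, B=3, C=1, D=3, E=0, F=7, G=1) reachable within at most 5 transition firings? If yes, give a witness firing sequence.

step 1: fire T0:  (A=0, B=4, C=1, D=2, E=0, F=2, G=3) → (A=0, B=5, C=1, D=2, E=0, F=0, G=3)
step 2: fire T1:  (A=0, B=5, C=1, D=2, E=0, F=0, G=3) → (A=0, B=5, C=1, D=1, E=0, F=3, G=2)
step 3: fire T1:  (A=0, B=5, C=1, D=1, E=0, F=3, G=2) → (A=0, B=5, C=1, D=0, E=0, F=6, G=1)
step 4: fire T2:  (A=0, B=5, C=1, D=0, E=0, F=6, G=1) → (A=0, B=5, C=1, D=3, E=0, F=4, G=1)
step 5: fire T4:  (A=0, B=5, C=1, D=3, E=0, F=4, G=1) → (A=0, B=3, C=1, D=3, E=0, F=7, G=1)

YES — reachable via ⟨T0, T1, T1, T2, T4⟩ (5 firings)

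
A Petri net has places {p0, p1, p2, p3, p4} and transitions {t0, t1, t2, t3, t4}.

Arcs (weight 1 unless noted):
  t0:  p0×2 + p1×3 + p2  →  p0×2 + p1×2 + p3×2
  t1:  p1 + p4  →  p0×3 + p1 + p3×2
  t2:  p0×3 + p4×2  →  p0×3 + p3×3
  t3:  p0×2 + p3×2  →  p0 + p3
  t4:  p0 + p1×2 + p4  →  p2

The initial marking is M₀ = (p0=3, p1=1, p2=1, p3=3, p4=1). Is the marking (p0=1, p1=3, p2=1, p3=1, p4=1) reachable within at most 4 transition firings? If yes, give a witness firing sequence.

NO — not reachable within 4 firings

depth 0: 1 marking
depth 1: 3 markings reached so far
depth 2: 5 markings reached so far
depth 3: 6 markings reached so far
depth 4: 7 markings reached so far
target is not among the 7 markings reachable within 4 steps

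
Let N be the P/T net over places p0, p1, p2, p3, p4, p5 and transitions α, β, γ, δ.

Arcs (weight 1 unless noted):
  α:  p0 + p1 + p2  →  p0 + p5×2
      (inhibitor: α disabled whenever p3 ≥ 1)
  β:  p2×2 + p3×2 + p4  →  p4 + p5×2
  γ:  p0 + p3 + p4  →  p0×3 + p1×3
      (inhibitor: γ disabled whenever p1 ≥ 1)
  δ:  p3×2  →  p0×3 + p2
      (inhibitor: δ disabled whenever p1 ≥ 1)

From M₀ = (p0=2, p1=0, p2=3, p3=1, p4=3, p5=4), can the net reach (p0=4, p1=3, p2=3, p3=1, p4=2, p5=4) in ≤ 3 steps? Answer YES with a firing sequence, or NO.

NO — not reachable within 3 firings

depth 0: 1 marking
depth 1: 2 markings reached so far
depth 2: 3 markings reached so far
depth 3: 4 markings reached so far
target is not among the 4 markings reachable within 3 steps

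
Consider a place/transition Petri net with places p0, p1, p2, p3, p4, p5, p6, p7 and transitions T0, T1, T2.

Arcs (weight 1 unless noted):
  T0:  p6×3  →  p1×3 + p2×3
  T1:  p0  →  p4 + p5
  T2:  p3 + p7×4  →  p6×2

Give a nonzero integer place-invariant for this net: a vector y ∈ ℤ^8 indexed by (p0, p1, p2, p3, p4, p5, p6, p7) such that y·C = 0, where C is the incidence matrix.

y = (p0:0, p1:1, p2:-1, p3:0, p4:0, p5:0, p6:0, p7:0)

Incidence matrix C (rows=places, cols=transitions):
       T0   T1   T2
   p0   0   -1    0
   p1   3    0    0
   p2   3    0    0
   p3   0    0   -1
   p4   0    1    0
   p5   0    1    0
   p6  -3    0    2
   p7   0    0   -4

Candidate y = [0, 1, -1, 0, 0, 0, 0, 0]; check y·C column-wise:
  col T0: 1·3 + -1·3 + 0·-3 = 0
  col T1: 0·-1 + 1·0 + -1·0 + 0·1 + 0·1 = 0
  col T2: 1·0 + -1·0 + 0·-1 + 0·2 + 0·-4 = 0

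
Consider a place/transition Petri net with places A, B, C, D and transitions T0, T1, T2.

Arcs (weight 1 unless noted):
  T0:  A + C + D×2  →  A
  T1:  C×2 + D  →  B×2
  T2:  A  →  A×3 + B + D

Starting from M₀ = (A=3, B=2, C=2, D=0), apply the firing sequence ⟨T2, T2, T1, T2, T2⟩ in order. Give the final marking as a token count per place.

(A=11, B=8, C=0, D=3)

step 1: fire T2:  (A=3, B=2, C=2, D=0) → (A=5, B=3, C=2, D=1)
step 2: fire T2:  (A=5, B=3, C=2, D=1) → (A=7, B=4, C=2, D=2)
step 3: fire T1:  (A=7, B=4, C=2, D=2) → (A=7, B=6, C=0, D=1)
step 4: fire T2:  (A=7, B=6, C=0, D=1) → (A=9, B=7, C=0, D=2)
step 5: fire T2:  (A=9, B=7, C=0, D=2) → (A=11, B=8, C=0, D=3)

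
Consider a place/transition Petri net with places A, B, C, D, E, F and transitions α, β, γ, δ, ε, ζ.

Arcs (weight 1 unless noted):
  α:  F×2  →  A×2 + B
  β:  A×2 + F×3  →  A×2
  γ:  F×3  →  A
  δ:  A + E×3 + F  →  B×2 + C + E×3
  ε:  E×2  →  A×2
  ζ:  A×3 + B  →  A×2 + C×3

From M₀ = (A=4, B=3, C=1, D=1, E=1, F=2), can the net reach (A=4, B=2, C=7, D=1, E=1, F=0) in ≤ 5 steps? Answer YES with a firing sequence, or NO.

YES — reachable via ⟨α, ζ, ζ⟩ (3 firings)

step 1: fire α:  (A=4, B=3, C=1, D=1, E=1, F=2) → (A=6, B=4, C=1, D=1, E=1, F=0)
step 2: fire ζ:  (A=6, B=4, C=1, D=1, E=1, F=0) → (A=5, B=3, C=4, D=1, E=1, F=0)
step 3: fire ζ:  (A=5, B=3, C=4, D=1, E=1, F=0) → (A=4, B=2, C=7, D=1, E=1, F=0)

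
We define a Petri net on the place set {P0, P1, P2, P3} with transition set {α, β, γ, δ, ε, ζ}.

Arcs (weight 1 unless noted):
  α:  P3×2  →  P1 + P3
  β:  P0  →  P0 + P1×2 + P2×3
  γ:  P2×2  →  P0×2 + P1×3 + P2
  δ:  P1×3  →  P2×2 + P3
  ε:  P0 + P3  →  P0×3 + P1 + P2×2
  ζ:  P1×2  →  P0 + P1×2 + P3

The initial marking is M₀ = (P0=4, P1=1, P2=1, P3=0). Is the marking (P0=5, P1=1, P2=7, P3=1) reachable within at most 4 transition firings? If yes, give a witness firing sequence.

NO — not reachable within 4 firings

depth 0: 1 marking
depth 1: 2 markings reached so far
depth 2: 6 markings reached so far
depth 3: 17 markings reached so far
depth 4: 42 markings reached so far
target is not among the 42 markings reachable within 4 steps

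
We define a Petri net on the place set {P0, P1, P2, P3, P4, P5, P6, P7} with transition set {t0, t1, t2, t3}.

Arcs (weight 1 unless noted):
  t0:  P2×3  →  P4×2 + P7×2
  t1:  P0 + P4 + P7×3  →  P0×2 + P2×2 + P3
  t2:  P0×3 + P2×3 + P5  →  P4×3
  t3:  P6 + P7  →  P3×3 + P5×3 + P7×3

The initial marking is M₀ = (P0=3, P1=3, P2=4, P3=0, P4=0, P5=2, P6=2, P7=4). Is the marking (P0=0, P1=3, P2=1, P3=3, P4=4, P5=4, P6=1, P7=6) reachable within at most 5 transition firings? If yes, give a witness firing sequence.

depth 0: 1 marking
depth 1: 4 markings reached so far
depth 2: 8 markings reached so far
depth 3: 14 markings reached so far
depth 4: 20 markings reached so far
depth 5: 25 markings reached so far
target is not among the 25 markings reachable within 5 steps

NO — not reachable within 5 firings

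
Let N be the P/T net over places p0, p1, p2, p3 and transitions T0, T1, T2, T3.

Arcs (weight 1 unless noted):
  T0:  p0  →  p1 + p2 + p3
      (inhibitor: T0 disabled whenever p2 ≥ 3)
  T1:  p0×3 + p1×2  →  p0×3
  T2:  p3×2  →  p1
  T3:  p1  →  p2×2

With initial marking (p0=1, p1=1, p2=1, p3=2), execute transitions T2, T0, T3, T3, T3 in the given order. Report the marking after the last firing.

(p0=0, p1=0, p2=8, p3=1)

step 1: fire T2:  (p0=1, p1=1, p2=1, p3=2) → (p0=1, p1=2, p2=1, p3=0)
step 2: fire T0:  (p0=1, p1=2, p2=1, p3=0) → (p0=0, p1=3, p2=2, p3=1)
step 3: fire T3:  (p0=0, p1=3, p2=2, p3=1) → (p0=0, p1=2, p2=4, p3=1)
step 4: fire T3:  (p0=0, p1=2, p2=4, p3=1) → (p0=0, p1=1, p2=6, p3=1)
step 5: fire T3:  (p0=0, p1=1, p2=6, p3=1) → (p0=0, p1=0, p2=8, p3=1)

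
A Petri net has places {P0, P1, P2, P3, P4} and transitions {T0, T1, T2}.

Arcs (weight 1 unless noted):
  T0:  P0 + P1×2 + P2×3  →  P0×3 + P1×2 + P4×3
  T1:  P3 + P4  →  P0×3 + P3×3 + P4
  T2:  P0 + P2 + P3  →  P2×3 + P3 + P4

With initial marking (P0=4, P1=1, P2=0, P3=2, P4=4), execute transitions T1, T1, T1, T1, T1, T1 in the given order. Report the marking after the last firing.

step 1: fire T1:  (P0=4, P1=1, P2=0, P3=2, P4=4) → (P0=7, P1=1, P2=0, P3=4, P4=4)
step 2: fire T1:  (P0=7, P1=1, P2=0, P3=4, P4=4) → (P0=10, P1=1, P2=0, P3=6, P4=4)
step 3: fire T1:  (P0=10, P1=1, P2=0, P3=6, P4=4) → (P0=13, P1=1, P2=0, P3=8, P4=4)
step 4: fire T1:  (P0=13, P1=1, P2=0, P3=8, P4=4) → (P0=16, P1=1, P2=0, P3=10, P4=4)
step 5: fire T1:  (P0=16, P1=1, P2=0, P3=10, P4=4) → (P0=19, P1=1, P2=0, P3=12, P4=4)
step 6: fire T1:  (P0=19, P1=1, P2=0, P3=12, P4=4) → (P0=22, P1=1, P2=0, P3=14, P4=4)

(P0=22, P1=1, P2=0, P3=14, P4=4)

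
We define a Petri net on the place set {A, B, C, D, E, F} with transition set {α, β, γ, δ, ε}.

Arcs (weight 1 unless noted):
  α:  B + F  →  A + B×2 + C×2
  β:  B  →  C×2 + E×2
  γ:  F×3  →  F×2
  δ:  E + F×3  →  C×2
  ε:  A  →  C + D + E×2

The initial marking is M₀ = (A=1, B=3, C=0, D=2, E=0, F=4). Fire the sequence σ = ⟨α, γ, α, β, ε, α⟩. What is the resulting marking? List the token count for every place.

(A=3, B=5, C=9, D=3, E=4, F=0)

step 1: fire α:  (A=1, B=3, C=0, D=2, E=0, F=4) → (A=2, B=4, C=2, D=2, E=0, F=3)
step 2: fire γ:  (A=2, B=4, C=2, D=2, E=0, F=3) → (A=2, B=4, C=2, D=2, E=0, F=2)
step 3: fire α:  (A=2, B=4, C=2, D=2, E=0, F=2) → (A=3, B=5, C=4, D=2, E=0, F=1)
step 4: fire β:  (A=3, B=5, C=4, D=2, E=0, F=1) → (A=3, B=4, C=6, D=2, E=2, F=1)
step 5: fire ε:  (A=3, B=4, C=6, D=2, E=2, F=1) → (A=2, B=4, C=7, D=3, E=4, F=1)
step 6: fire α:  (A=2, B=4, C=7, D=3, E=4, F=1) → (A=3, B=5, C=9, D=3, E=4, F=0)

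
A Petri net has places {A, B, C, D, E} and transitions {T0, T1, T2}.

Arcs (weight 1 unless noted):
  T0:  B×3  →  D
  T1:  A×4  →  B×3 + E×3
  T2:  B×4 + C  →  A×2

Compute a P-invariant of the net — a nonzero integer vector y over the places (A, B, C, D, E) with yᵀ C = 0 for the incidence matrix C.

Incidence matrix C (rows=places, cols=transitions):
       T0   T1   T2
    A   0   -4    2
    B  -3    3   -4
    C   0    0   -1
    D   1    0    0
    E   0    3    0

Candidate y = [3, 4, -10, 12, 0]; check y·C column-wise:
  col T0: 3·0 + 4·-3 + -10·0 + 12·1 = 0
  col T1: 3·-4 + 4·3 + -10·0 + 12·0 + 0·3 = 0
  col T2: 3·2 + 4·-4 + -10·-1 + 12·0 = 0

y = (A:3, B:4, C:-10, D:12, E:0)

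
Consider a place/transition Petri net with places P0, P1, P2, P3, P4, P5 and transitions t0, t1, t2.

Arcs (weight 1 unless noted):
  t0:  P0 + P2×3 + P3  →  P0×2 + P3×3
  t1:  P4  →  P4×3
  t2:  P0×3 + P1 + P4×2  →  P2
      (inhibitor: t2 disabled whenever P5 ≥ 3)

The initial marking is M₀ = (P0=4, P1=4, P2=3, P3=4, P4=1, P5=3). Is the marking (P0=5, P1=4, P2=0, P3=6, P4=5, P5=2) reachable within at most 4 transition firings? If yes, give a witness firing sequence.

depth 0: 1 marking
depth 1: 3 markings reached so far
depth 2: 5 markings reached so far
depth 3: 7 markings reached so far
depth 4: 9 markings reached so far
target is not among the 9 markings reachable within 4 steps

NO — not reachable within 4 firings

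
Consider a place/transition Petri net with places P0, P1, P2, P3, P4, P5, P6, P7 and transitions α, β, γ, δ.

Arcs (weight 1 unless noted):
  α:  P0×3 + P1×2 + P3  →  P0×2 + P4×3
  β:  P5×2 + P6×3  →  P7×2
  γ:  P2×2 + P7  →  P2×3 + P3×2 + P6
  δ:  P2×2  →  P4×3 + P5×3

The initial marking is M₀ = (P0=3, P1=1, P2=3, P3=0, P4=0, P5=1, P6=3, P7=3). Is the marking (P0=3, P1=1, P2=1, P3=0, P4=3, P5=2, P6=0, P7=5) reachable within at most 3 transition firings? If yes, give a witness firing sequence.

YES — reachable via ⟨δ, β⟩ (2 firings)

step 1: fire δ:  (P0=3, P1=1, P2=3, P3=0, P4=0, P5=1, P6=3, P7=3) → (P0=3, P1=1, P2=1, P3=0, P4=3, P5=4, P6=3, P7=3)
step 2: fire β:  (P0=3, P1=1, P2=1, P3=0, P4=3, P5=4, P6=3, P7=3) → (P0=3, P1=1, P2=1, P3=0, P4=3, P5=2, P6=0, P7=5)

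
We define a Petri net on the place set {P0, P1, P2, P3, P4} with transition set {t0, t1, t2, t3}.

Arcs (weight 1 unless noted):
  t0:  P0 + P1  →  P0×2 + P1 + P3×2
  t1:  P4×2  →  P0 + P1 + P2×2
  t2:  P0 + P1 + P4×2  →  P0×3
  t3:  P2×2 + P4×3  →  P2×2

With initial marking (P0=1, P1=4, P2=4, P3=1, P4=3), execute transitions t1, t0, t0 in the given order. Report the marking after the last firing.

(P0=4, P1=5, P2=6, P3=5, P4=1)

step 1: fire t1:  (P0=1, P1=4, P2=4, P3=1, P4=3) → (P0=2, P1=5, P2=6, P3=1, P4=1)
step 2: fire t0:  (P0=2, P1=5, P2=6, P3=1, P4=1) → (P0=3, P1=5, P2=6, P3=3, P4=1)
step 3: fire t0:  (P0=3, P1=5, P2=6, P3=3, P4=1) → (P0=4, P1=5, P2=6, P3=5, P4=1)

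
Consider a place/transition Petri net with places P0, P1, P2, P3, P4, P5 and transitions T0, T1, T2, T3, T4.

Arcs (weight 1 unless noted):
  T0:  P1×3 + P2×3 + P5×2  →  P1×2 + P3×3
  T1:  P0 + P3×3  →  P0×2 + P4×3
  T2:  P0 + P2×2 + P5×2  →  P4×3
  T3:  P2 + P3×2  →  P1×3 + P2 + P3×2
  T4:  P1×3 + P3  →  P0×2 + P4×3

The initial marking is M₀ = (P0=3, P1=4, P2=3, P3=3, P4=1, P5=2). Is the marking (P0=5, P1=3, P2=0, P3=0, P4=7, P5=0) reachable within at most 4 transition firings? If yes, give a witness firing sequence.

step 1: fire T0:  (P0=3, P1=4, P2=3, P3=3, P4=1, P5=2) → (P0=3, P1=3, P2=0, P3=6, P4=1, P5=0)
step 2: fire T1:  (P0=3, P1=3, P2=0, P3=6, P4=1, P5=0) → (P0=4, P1=3, P2=0, P3=3, P4=4, P5=0)
step 3: fire T1:  (P0=4, P1=3, P2=0, P3=3, P4=4, P5=0) → (P0=5, P1=3, P2=0, P3=0, P4=7, P5=0)

YES — reachable via ⟨T0, T1, T1⟩ (3 firings)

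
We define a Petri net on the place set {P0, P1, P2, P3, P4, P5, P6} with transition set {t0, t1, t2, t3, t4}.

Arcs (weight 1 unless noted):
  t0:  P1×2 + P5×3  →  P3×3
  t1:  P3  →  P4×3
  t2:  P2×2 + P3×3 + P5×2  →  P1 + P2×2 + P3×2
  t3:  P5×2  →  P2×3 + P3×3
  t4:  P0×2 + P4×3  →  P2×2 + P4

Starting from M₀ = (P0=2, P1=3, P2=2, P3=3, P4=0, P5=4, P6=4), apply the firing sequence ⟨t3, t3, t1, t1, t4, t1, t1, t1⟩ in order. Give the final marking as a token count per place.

step 1: fire t3:  (P0=2, P1=3, P2=2, P3=3, P4=0, P5=4, P6=4) → (P0=2, P1=3, P2=5, P3=6, P4=0, P5=2, P6=4)
step 2: fire t3:  (P0=2, P1=3, P2=5, P3=6, P4=0, P5=2, P6=4) → (P0=2, P1=3, P2=8, P3=9, P4=0, P5=0, P6=4)
step 3: fire t1:  (P0=2, P1=3, P2=8, P3=9, P4=0, P5=0, P6=4) → (P0=2, P1=3, P2=8, P3=8, P4=3, P5=0, P6=4)
step 4: fire t1:  (P0=2, P1=3, P2=8, P3=8, P4=3, P5=0, P6=4) → (P0=2, P1=3, P2=8, P3=7, P4=6, P5=0, P6=4)
step 5: fire t4:  (P0=2, P1=3, P2=8, P3=7, P4=6, P5=0, P6=4) → (P0=0, P1=3, P2=10, P3=7, P4=4, P5=0, P6=4)
step 6: fire t1:  (P0=0, P1=3, P2=10, P3=7, P4=4, P5=0, P6=4) → (P0=0, P1=3, P2=10, P3=6, P4=7, P5=0, P6=4)
step 7: fire t1:  (P0=0, P1=3, P2=10, P3=6, P4=7, P5=0, P6=4) → (P0=0, P1=3, P2=10, P3=5, P4=10, P5=0, P6=4)
step 8: fire t1:  (P0=0, P1=3, P2=10, P3=5, P4=10, P5=0, P6=4) → (P0=0, P1=3, P2=10, P3=4, P4=13, P5=0, P6=4)

(P0=0, P1=3, P2=10, P3=4, P4=13, P5=0, P6=4)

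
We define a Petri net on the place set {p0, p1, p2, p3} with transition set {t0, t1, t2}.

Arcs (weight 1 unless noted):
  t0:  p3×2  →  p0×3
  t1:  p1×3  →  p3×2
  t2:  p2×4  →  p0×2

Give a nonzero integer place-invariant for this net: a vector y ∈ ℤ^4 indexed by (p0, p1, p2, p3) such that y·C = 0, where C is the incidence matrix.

y = (p0:2, p1:2, p2:1, p3:3)

Incidence matrix C (rows=places, cols=transitions):
       t0   t1   t2
   p0   3    0    2
   p1   0   -3    0
   p2   0    0   -4
   p3  -2    2    0

Candidate y = [2, 2, 1, 3]; check y·C column-wise:
  col t0: 2·3 + 2·0 + 1·0 + 3·-2 = 0
  col t1: 2·0 + 2·-3 + 1·0 + 3·2 = 0
  col t2: 2·2 + 2·0 + 1·-4 + 3·0 = 0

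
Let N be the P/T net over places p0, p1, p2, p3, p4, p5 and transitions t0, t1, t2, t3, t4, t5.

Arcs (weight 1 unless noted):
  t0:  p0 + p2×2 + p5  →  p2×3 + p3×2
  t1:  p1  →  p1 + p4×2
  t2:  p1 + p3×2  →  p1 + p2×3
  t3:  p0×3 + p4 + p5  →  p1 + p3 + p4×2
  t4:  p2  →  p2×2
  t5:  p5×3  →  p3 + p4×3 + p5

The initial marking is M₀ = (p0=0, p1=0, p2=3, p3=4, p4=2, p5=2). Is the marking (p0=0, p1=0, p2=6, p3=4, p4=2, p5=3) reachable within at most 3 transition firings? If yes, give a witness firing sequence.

NO — not reachable within 3 firings

depth 0: 1 marking
depth 1: 2 markings reached so far
depth 2: 3 markings reached so far
depth 3: 4 markings reached so far
target is not among the 4 markings reachable within 3 steps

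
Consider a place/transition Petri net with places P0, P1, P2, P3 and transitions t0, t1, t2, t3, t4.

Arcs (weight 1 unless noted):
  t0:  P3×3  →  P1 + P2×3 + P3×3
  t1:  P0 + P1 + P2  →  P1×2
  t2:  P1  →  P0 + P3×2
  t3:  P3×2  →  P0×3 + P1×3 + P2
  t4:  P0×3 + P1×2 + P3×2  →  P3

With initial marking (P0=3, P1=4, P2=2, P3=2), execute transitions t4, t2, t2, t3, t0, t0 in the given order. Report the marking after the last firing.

(P0=5, P1=5, P2=9, P3=3)

step 1: fire t4:  (P0=3, P1=4, P2=2, P3=2) → (P0=0, P1=2, P2=2, P3=1)
step 2: fire t2:  (P0=0, P1=2, P2=2, P3=1) → (P0=1, P1=1, P2=2, P3=3)
step 3: fire t2:  (P0=1, P1=1, P2=2, P3=3) → (P0=2, P1=0, P2=2, P3=5)
step 4: fire t3:  (P0=2, P1=0, P2=2, P3=5) → (P0=5, P1=3, P2=3, P3=3)
step 5: fire t0:  (P0=5, P1=3, P2=3, P3=3) → (P0=5, P1=4, P2=6, P3=3)
step 6: fire t0:  (P0=5, P1=4, P2=6, P3=3) → (P0=5, P1=5, P2=9, P3=3)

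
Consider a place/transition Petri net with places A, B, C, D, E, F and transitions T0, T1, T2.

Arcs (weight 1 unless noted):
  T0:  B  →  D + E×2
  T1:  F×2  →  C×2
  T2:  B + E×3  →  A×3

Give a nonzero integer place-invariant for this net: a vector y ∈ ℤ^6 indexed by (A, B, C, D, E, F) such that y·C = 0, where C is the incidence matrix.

y = (A:1, B:3, C:0, D:3, E:0, F:0)

Incidence matrix C (rows=places, cols=transitions):
       T0   T1   T2
    A   0    0    3
    B  -1    0   -1
    C   0    2    0
    D   1    0    0
    E   2    0   -3
    F   0   -2    0

Candidate y = [1, 3, 0, 3, 0, 0]; check y·C column-wise:
  col T0: 1·0 + 3·-1 + 3·1 + 0·2 = 0
  col T1: 1·0 + 3·0 + 0·2 + 3·0 + 0·-2 = 0
  col T2: 1·3 + 3·-1 + 3·0 + 0·-3 = 0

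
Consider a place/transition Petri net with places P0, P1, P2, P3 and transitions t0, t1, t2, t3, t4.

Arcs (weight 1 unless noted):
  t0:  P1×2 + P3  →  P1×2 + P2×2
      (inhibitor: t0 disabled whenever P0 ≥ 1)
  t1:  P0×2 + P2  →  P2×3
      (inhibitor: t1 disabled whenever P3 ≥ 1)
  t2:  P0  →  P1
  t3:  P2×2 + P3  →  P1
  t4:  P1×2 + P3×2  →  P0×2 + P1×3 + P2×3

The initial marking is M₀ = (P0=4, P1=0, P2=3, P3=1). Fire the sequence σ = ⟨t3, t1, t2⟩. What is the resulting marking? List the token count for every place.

(P0=1, P1=2, P2=3, P3=0)

step 1: fire t3:  (P0=4, P1=0, P2=3, P3=1) → (P0=4, P1=1, P2=1, P3=0)
step 2: fire t1:  (P0=4, P1=1, P2=1, P3=0) → (P0=2, P1=1, P2=3, P3=0)
step 3: fire t2:  (P0=2, P1=1, P2=3, P3=0) → (P0=1, P1=2, P2=3, P3=0)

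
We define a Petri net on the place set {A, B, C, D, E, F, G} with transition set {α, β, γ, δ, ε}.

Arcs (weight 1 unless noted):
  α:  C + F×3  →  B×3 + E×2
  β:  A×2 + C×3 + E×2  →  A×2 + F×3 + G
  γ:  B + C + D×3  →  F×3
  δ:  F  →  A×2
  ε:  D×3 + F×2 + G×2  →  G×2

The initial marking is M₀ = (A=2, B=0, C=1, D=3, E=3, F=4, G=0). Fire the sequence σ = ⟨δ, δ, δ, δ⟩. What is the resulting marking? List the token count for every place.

step 1: fire δ:  (A=2, B=0, C=1, D=3, E=3, F=4, G=0) → (A=4, B=0, C=1, D=3, E=3, F=3, G=0)
step 2: fire δ:  (A=4, B=0, C=1, D=3, E=3, F=3, G=0) → (A=6, B=0, C=1, D=3, E=3, F=2, G=0)
step 3: fire δ:  (A=6, B=0, C=1, D=3, E=3, F=2, G=0) → (A=8, B=0, C=1, D=3, E=3, F=1, G=0)
step 4: fire δ:  (A=8, B=0, C=1, D=3, E=3, F=1, G=0) → (A=10, B=0, C=1, D=3, E=3, F=0, G=0)

(A=10, B=0, C=1, D=3, E=3, F=0, G=0)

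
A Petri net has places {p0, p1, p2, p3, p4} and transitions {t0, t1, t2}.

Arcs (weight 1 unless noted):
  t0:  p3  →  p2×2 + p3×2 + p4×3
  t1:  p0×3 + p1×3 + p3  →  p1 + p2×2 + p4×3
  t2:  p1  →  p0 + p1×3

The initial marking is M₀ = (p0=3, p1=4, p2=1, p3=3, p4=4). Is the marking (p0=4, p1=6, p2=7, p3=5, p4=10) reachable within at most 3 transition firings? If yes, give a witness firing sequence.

depth 0: 1 marking
depth 1: 4 markings reached so far
depth 2: 9 markings reached so far
depth 3: 16 markings reached so far
target is not among the 16 markings reachable within 3 steps

NO — not reachable within 3 firings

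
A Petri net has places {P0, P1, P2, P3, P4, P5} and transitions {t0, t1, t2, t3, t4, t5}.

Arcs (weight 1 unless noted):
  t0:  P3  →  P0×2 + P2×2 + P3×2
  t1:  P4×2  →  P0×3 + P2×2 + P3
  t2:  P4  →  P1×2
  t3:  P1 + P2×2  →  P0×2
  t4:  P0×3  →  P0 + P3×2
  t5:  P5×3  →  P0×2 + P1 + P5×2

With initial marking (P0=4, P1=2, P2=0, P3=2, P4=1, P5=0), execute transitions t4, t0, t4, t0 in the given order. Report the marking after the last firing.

(P0=4, P1=2, P2=4, P3=8, P4=1, P5=0)

step 1: fire t4:  (P0=4, P1=2, P2=0, P3=2, P4=1, P5=0) → (P0=2, P1=2, P2=0, P3=4, P4=1, P5=0)
step 2: fire t0:  (P0=2, P1=2, P2=0, P3=4, P4=1, P5=0) → (P0=4, P1=2, P2=2, P3=5, P4=1, P5=0)
step 3: fire t4:  (P0=4, P1=2, P2=2, P3=5, P4=1, P5=0) → (P0=2, P1=2, P2=2, P3=7, P4=1, P5=0)
step 4: fire t0:  (P0=2, P1=2, P2=2, P3=7, P4=1, P5=0) → (P0=4, P1=2, P2=4, P3=8, P4=1, P5=0)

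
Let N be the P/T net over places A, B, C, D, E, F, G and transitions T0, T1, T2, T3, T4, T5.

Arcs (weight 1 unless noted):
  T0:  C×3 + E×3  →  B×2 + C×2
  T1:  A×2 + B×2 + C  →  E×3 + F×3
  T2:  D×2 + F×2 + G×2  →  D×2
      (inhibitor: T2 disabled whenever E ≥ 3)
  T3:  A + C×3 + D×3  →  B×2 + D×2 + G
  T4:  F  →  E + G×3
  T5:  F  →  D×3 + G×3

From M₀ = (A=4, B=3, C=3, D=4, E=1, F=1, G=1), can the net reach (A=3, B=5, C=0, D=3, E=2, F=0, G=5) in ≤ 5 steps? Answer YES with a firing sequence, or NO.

YES — reachable via ⟨T3, T4⟩ (2 firings)

step 1: fire T3:  (A=4, B=3, C=3, D=4, E=1, F=1, G=1) → (A=3, B=5, C=0, D=3, E=1, F=1, G=2)
step 2: fire T4:  (A=3, B=5, C=0, D=3, E=1, F=1, G=2) → (A=3, B=5, C=0, D=3, E=2, F=0, G=5)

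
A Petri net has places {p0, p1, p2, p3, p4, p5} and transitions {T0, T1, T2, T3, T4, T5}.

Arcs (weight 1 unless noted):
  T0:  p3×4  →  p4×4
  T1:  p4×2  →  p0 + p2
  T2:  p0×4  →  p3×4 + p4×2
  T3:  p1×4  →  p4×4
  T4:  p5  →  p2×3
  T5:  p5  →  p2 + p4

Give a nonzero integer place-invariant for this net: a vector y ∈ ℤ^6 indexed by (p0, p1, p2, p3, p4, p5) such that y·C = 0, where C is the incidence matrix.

Incidence matrix C (rows=places, cols=transitions):
       T0   T1   T2   T3   T4   T5
   p0   0    1   -4    0    0    0
   p1   0    0    0   -4    0    0
   p2   0    1    0    0    3    1
   p3  -4    0    4    0    0    0
   p4   4   -2    2    4    0    1
   p5   0    0    0    0   -1   -1

Candidate y = [3, 2, 1, 2, 2, 3]; check y·C column-wise:
  col T0: 3·0 + 2·0 + 1·0 + 2·-4 + 2·4 + 3·0 = 0
  col T1: 3·1 + 2·0 + 1·1 + 2·0 + 2·-2 + 3·0 = 0
  col T2: 3·-4 + 2·0 + 1·0 + 2·4 + 2·2 + 3·0 = 0
  col T3: 3·0 + 2·-4 + 1·0 + 2·0 + 2·4 + 3·0 = 0
  col T4: 3·0 + 2·0 + 1·3 + 2·0 + 2·0 + 3·-1 = 0
  col T5: 3·0 + 2·0 + 1·1 + 2·0 + 2·1 + 3·-1 = 0

y = (p0:3, p1:2, p2:1, p3:2, p4:2, p5:3)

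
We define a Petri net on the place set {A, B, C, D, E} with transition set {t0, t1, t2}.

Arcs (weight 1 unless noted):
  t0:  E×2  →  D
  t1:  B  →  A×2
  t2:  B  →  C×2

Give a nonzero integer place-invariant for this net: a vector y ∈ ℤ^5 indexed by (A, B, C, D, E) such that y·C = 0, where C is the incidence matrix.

y = (A:1, B:2, C:1, D:0, E:0)

Incidence matrix C (rows=places, cols=transitions):
       t0   t1   t2
    A   0    2    0
    B   0   -1   -1
    C   0    0    2
    D   1    0    0
    E  -2    0    0

Candidate y = [1, 2, 1, 0, 0]; check y·C column-wise:
  col t0: 1·0 + 2·0 + 1·0 + 0·1 + 0·-2 = 0
  col t1: 1·2 + 2·-1 + 1·0 = 0
  col t2: 1·0 + 2·-1 + 1·2 = 0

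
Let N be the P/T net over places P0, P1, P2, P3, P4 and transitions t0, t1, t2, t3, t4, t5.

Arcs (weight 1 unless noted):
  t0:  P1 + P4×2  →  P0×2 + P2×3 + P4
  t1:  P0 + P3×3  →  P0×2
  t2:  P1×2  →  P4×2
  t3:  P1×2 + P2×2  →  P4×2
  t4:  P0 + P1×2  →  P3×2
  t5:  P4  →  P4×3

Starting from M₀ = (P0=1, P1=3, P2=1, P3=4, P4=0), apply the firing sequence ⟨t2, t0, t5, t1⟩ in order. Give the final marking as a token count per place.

(P0=4, P1=0, P2=4, P3=1, P4=3)

step 1: fire t2:  (P0=1, P1=3, P2=1, P3=4, P4=0) → (P0=1, P1=1, P2=1, P3=4, P4=2)
step 2: fire t0:  (P0=1, P1=1, P2=1, P3=4, P4=2) → (P0=3, P1=0, P2=4, P3=4, P4=1)
step 3: fire t5:  (P0=3, P1=0, P2=4, P3=4, P4=1) → (P0=3, P1=0, P2=4, P3=4, P4=3)
step 4: fire t1:  (P0=3, P1=0, P2=4, P3=4, P4=3) → (P0=4, P1=0, P2=4, P3=1, P4=3)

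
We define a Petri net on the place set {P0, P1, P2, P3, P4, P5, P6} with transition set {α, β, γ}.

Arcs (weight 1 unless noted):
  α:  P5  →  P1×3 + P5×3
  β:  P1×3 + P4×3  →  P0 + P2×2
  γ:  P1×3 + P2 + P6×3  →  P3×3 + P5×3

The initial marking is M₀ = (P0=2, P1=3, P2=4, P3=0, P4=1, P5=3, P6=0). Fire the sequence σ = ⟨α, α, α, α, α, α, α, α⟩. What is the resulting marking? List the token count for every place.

step 1: fire α:  (P0=2, P1=3, P2=4, P3=0, P4=1, P5=3, P6=0) → (P0=2, P1=6, P2=4, P3=0, P4=1, P5=5, P6=0)
step 2: fire α:  (P0=2, P1=6, P2=4, P3=0, P4=1, P5=5, P6=0) → (P0=2, P1=9, P2=4, P3=0, P4=1, P5=7, P6=0)
step 3: fire α:  (P0=2, P1=9, P2=4, P3=0, P4=1, P5=7, P6=0) → (P0=2, P1=12, P2=4, P3=0, P4=1, P5=9, P6=0)
step 4: fire α:  (P0=2, P1=12, P2=4, P3=0, P4=1, P5=9, P6=0) → (P0=2, P1=15, P2=4, P3=0, P4=1, P5=11, P6=0)
step 5: fire α:  (P0=2, P1=15, P2=4, P3=0, P4=1, P5=11, P6=0) → (P0=2, P1=18, P2=4, P3=0, P4=1, P5=13, P6=0)
step 6: fire α:  (P0=2, P1=18, P2=4, P3=0, P4=1, P5=13, P6=0) → (P0=2, P1=21, P2=4, P3=0, P4=1, P5=15, P6=0)
step 7: fire α:  (P0=2, P1=21, P2=4, P3=0, P4=1, P5=15, P6=0) → (P0=2, P1=24, P2=4, P3=0, P4=1, P5=17, P6=0)
step 8: fire α:  (P0=2, P1=24, P2=4, P3=0, P4=1, P5=17, P6=0) → (P0=2, P1=27, P2=4, P3=0, P4=1, P5=19, P6=0)

(P0=2, P1=27, P2=4, P3=0, P4=1, P5=19, P6=0)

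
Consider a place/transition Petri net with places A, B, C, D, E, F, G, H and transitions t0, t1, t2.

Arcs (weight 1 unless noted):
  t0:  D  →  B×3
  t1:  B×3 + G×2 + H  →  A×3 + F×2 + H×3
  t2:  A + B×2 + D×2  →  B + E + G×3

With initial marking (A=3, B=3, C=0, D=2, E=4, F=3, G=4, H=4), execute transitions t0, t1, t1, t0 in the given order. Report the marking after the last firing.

(A=9, B=3, C=0, D=0, E=4, F=7, G=0, H=8)

step 1: fire t0:  (A=3, B=3, C=0, D=2, E=4, F=3, G=4, H=4) → (A=3, B=6, C=0, D=1, E=4, F=3, G=4, H=4)
step 2: fire t1:  (A=3, B=6, C=0, D=1, E=4, F=3, G=4, H=4) → (A=6, B=3, C=0, D=1, E=4, F=5, G=2, H=6)
step 3: fire t1:  (A=6, B=3, C=0, D=1, E=4, F=5, G=2, H=6) → (A=9, B=0, C=0, D=1, E=4, F=7, G=0, H=8)
step 4: fire t0:  (A=9, B=0, C=0, D=1, E=4, F=7, G=0, H=8) → (A=9, B=3, C=0, D=0, E=4, F=7, G=0, H=8)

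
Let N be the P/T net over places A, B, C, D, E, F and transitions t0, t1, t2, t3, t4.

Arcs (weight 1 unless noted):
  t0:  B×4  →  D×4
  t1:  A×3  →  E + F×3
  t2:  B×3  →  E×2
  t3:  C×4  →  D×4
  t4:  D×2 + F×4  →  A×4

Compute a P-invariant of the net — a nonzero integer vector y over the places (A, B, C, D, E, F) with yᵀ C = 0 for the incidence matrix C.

Incidence matrix C (rows=places, cols=transitions):
       t0   t1   t2   t3   t4
    A   0   -3    0    0    4
    B  -4    0   -3    0    0
    C   0    0    0   -4    0
    D   4    0    0    4   -2
    E   0    1    2    0    0
    F   0    3    0    0   -4

Candidate y = [1, 2, 2, 2, 3, 0]; check y·C column-wise:
  col t0: 1·0 + 2·-4 + 2·0 + 2·4 + 3·0 = 0
  col t1: 1·-3 + 2·0 + 2·0 + 2·0 + 3·1 + 0·3 = 0
  col t2: 1·0 + 2·-3 + 2·0 + 2·0 + 3·2 = 0
  col t3: 1·0 + 2·0 + 2·-4 + 2·4 + 3·0 = 0
  col t4: 1·4 + 2·0 + 2·0 + 2·-2 + 3·0 + 0·-4 = 0

y = (A:1, B:2, C:2, D:2, E:3, F:0)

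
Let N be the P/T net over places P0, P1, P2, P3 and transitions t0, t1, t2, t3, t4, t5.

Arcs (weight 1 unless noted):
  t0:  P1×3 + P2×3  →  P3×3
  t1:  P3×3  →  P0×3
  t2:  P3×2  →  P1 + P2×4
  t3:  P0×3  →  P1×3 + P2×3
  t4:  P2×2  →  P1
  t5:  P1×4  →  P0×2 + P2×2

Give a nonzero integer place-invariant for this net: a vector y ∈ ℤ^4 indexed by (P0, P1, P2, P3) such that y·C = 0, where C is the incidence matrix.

y = (P0:3, P1:2, P2:1, P3:3)

Incidence matrix C (rows=places, cols=transitions):
       t0   t1   t2   t3   t4   t5
   P0   0    3    0   -3    0    2
   P1  -3    0    1    3    1   -4
   P2  -3    0    4    3   -2    2
   P3   3   -3   -2    0    0    0

Candidate y = [3, 2, 1, 3]; check y·C column-wise:
  col t0: 3·0 + 2·-3 + 1·-3 + 3·3 = 0
  col t1: 3·3 + 2·0 + 1·0 + 3·-3 = 0
  col t2: 3·0 + 2·1 + 1·4 + 3·-2 = 0
  col t3: 3·-3 + 2·3 + 1·3 + 3·0 = 0
  col t4: 3·0 + 2·1 + 1·-2 + 3·0 = 0
  col t5: 3·2 + 2·-4 + 1·2 + 3·0 = 0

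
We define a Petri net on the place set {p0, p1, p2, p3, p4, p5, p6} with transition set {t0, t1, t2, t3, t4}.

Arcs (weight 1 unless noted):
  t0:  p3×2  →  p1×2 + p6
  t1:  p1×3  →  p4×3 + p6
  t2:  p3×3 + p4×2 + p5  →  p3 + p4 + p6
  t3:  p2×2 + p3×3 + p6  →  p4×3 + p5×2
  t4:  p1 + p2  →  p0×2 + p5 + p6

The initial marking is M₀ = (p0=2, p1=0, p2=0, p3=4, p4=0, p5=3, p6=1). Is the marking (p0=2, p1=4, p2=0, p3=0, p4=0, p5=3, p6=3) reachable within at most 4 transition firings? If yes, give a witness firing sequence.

step 1: fire t0:  (p0=2, p1=0, p2=0, p3=4, p4=0, p5=3, p6=1) → (p0=2, p1=2, p2=0, p3=2, p4=0, p5=3, p6=2)
step 2: fire t0:  (p0=2, p1=2, p2=0, p3=2, p4=0, p5=3, p6=2) → (p0=2, p1=4, p2=0, p3=0, p4=0, p5=3, p6=3)

YES — reachable via ⟨t0, t0⟩ (2 firings)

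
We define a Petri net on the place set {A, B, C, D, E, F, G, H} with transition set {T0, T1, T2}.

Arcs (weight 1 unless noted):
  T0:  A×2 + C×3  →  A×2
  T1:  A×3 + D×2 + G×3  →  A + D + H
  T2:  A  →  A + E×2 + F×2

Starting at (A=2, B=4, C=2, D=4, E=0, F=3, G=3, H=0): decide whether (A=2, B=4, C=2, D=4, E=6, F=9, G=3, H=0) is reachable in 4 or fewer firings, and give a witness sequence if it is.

step 1: fire T2:  (A=2, B=4, C=2, D=4, E=0, F=3, G=3, H=0) → (A=2, B=4, C=2, D=4, E=2, F=5, G=3, H=0)
step 2: fire T2:  (A=2, B=4, C=2, D=4, E=2, F=5, G=3, H=0) → (A=2, B=4, C=2, D=4, E=4, F=7, G=3, H=0)
step 3: fire T2:  (A=2, B=4, C=2, D=4, E=4, F=7, G=3, H=0) → (A=2, B=4, C=2, D=4, E=6, F=9, G=3, H=0)

YES — reachable via ⟨T2, T2, T2⟩ (3 firings)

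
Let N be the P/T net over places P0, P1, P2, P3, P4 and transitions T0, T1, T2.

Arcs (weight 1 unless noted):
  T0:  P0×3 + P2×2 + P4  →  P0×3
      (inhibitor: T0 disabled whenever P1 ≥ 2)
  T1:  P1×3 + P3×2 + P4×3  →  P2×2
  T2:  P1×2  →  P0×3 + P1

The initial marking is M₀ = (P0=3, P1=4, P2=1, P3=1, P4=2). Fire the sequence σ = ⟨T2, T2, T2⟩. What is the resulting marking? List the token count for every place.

step 1: fire T2:  (P0=3, P1=4, P2=1, P3=1, P4=2) → (P0=6, P1=3, P2=1, P3=1, P4=2)
step 2: fire T2:  (P0=6, P1=3, P2=1, P3=1, P4=2) → (P0=9, P1=2, P2=1, P3=1, P4=2)
step 3: fire T2:  (P0=9, P1=2, P2=1, P3=1, P4=2) → (P0=12, P1=1, P2=1, P3=1, P4=2)

(P0=12, P1=1, P2=1, P3=1, P4=2)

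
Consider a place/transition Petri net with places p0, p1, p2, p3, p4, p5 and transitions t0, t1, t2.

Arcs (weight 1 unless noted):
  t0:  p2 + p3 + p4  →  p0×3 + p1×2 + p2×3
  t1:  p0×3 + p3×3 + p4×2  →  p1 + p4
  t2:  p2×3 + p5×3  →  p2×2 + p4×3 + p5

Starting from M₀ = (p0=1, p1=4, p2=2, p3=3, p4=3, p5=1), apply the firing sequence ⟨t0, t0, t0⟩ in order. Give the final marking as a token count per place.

(p0=10, p1=10, p2=8, p3=0, p4=0, p5=1)

step 1: fire t0:  (p0=1, p1=4, p2=2, p3=3, p4=3, p5=1) → (p0=4, p1=6, p2=4, p3=2, p4=2, p5=1)
step 2: fire t0:  (p0=4, p1=6, p2=4, p3=2, p4=2, p5=1) → (p0=7, p1=8, p2=6, p3=1, p4=1, p5=1)
step 3: fire t0:  (p0=7, p1=8, p2=6, p3=1, p4=1, p5=1) → (p0=10, p1=10, p2=8, p3=0, p4=0, p5=1)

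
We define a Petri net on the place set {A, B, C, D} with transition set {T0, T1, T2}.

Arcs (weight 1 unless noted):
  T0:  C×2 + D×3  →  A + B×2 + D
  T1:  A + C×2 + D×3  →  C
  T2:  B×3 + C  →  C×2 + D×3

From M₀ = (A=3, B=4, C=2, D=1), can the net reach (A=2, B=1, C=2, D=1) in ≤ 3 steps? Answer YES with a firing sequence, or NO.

YES — reachable via ⟨T2, T1⟩ (2 firings)

step 1: fire T2:  (A=3, B=4, C=2, D=1) → (A=3, B=1, C=3, D=4)
step 2: fire T1:  (A=3, B=1, C=3, D=4) → (A=2, B=1, C=2, D=1)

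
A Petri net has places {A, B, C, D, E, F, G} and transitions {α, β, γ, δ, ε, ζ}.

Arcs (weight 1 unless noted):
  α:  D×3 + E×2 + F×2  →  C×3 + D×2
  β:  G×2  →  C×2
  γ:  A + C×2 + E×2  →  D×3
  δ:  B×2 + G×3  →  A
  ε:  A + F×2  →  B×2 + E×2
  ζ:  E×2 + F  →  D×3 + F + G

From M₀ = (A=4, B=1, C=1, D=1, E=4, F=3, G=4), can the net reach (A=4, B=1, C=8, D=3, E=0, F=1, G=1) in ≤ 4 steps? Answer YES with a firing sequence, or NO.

step 1: fire β:  (A=4, B=1, C=1, D=1, E=4, F=3, G=4) → (A=4, B=1, C=3, D=1, E=4, F=3, G=2)
step 2: fire β:  (A=4, B=1, C=3, D=1, E=4, F=3, G=2) → (A=4, B=1, C=5, D=1, E=4, F=3, G=0)
step 3: fire ζ:  (A=4, B=1, C=5, D=1, E=4, F=3, G=0) → (A=4, B=1, C=5, D=4, E=2, F=3, G=1)
step 4: fire α:  (A=4, B=1, C=5, D=4, E=2, F=3, G=1) → (A=4, B=1, C=8, D=3, E=0, F=1, G=1)

YES — reachable via ⟨β, β, ζ, α⟩ (4 firings)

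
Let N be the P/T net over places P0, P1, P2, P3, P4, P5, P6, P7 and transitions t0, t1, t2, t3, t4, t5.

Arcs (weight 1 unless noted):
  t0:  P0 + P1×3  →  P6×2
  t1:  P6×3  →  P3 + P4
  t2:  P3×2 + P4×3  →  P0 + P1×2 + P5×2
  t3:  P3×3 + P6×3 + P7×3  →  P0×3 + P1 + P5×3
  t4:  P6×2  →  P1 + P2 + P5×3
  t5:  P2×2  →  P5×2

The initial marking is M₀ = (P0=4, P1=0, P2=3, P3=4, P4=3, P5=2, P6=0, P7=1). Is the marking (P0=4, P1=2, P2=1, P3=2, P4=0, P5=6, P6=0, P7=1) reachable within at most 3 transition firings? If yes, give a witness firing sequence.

NO — not reachable within 3 firings

depth 0: 1 marking
depth 1: 3 markings reached so far
depth 2: 4 markings reached so far
depth 3: 4 markings reached so far
(frontier empty at depth 3; search complete)
target is not among the 4 markings reachable within 3 steps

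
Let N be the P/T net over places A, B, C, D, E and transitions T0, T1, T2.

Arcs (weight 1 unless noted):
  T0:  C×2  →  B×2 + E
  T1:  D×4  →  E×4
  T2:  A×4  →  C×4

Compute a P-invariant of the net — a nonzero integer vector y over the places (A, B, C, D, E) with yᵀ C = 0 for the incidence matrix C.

Incidence matrix C (rows=places, cols=transitions):
       T0   T1   T2
    A   0    0   -4
    B   2    0    0
    C  -2    0    4
    D   0   -4    0
    E   1    4    0

Candidate y = [1, 1, 1, 0, 0]; check y·C column-wise:
  col T0: 1·0 + 1·2 + 1·-2 + 0·1 = 0
  col T1: 1·0 + 1·0 + 1·0 + 0·-4 + 0·4 = 0
  col T2: 1·-4 + 1·0 + 1·4 = 0

y = (A:1, B:1, C:1, D:0, E:0)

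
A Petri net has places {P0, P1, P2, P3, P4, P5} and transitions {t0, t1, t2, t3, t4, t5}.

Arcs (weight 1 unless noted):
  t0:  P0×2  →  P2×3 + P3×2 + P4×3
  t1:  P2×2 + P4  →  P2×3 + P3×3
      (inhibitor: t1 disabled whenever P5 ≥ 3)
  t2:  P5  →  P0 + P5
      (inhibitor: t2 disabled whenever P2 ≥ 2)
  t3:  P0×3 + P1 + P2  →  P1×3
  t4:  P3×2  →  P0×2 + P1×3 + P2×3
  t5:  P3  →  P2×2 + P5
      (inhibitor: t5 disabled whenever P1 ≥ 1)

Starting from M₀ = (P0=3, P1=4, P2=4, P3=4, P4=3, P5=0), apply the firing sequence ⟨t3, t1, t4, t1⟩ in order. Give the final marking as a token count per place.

(P0=2, P1=9, P2=8, P3=8, P4=1, P5=0)

step 1: fire t3:  (P0=3, P1=4, P2=4, P3=4, P4=3, P5=0) → (P0=0, P1=6, P2=3, P3=4, P4=3, P5=0)
step 2: fire t1:  (P0=0, P1=6, P2=3, P3=4, P4=3, P5=0) → (P0=0, P1=6, P2=4, P3=7, P4=2, P5=0)
step 3: fire t4:  (P0=0, P1=6, P2=4, P3=7, P4=2, P5=0) → (P0=2, P1=9, P2=7, P3=5, P4=2, P5=0)
step 4: fire t1:  (P0=2, P1=9, P2=7, P3=5, P4=2, P5=0) → (P0=2, P1=9, P2=8, P3=8, P4=1, P5=0)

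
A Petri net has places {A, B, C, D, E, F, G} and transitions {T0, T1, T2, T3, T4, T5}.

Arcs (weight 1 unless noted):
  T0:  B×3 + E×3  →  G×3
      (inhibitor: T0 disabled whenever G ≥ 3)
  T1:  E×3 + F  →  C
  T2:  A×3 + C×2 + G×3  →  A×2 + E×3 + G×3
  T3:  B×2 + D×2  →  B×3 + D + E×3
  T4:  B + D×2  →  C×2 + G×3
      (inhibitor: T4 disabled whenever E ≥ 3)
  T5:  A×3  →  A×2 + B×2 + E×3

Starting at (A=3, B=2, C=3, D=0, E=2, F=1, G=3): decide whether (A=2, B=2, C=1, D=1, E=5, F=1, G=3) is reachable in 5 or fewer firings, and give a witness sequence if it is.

depth 0: 1 marking
depth 1: 3 markings reached so far
depth 2: 5 markings reached so far
depth 3: 5 markings reached so far
(frontier empty at depth 3; search complete)
target is not among the 5 markings reachable within 5 steps

NO — not reachable within 5 firings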